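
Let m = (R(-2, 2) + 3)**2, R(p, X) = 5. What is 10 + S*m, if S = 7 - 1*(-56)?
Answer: 4042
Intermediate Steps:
S = 63 (S = 7 + 56 = 63)
m = 64 (m = (5 + 3)**2 = 8**2 = 64)
10 + S*m = 10 + 63*64 = 10 + 4032 = 4042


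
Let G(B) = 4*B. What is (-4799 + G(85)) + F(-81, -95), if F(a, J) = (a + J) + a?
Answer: -4716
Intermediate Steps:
F(a, J) = J + 2*a (F(a, J) = (J + a) + a = J + 2*a)
(-4799 + G(85)) + F(-81, -95) = (-4799 + 4*85) + (-95 + 2*(-81)) = (-4799 + 340) + (-95 - 162) = -4459 - 257 = -4716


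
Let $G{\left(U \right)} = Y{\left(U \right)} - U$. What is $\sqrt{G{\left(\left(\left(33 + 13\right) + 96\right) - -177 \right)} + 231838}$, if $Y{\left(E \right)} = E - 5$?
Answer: $\sqrt{231833} \approx 481.49$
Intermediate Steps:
$Y{\left(E \right)} = -5 + E$ ($Y{\left(E \right)} = E - 5 = -5 + E$)
$G{\left(U \right)} = -5$ ($G{\left(U \right)} = \left(-5 + U\right) - U = -5$)
$\sqrt{G{\left(\left(\left(33 + 13\right) + 96\right) - -177 \right)} + 231838} = \sqrt{-5 + 231838} = \sqrt{231833}$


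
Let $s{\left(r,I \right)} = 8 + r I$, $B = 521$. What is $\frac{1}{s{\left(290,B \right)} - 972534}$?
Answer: $- \frac{1}{821436} \approx -1.2174 \cdot 10^{-6}$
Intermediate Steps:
$s{\left(r,I \right)} = 8 + I r$
$\frac{1}{s{\left(290,B \right)} - 972534} = \frac{1}{\left(8 + 521 \cdot 290\right) - 972534} = \frac{1}{\left(8 + 151090\right) - 972534} = \frac{1}{151098 - 972534} = \frac{1}{-821436} = - \frac{1}{821436}$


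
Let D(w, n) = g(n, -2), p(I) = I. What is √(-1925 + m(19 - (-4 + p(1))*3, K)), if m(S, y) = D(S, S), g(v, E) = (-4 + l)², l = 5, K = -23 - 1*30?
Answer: 2*I*√481 ≈ 43.863*I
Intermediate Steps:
K = -53 (K = -23 - 30 = -53)
g(v, E) = 1 (g(v, E) = (-4 + 5)² = 1² = 1)
D(w, n) = 1
m(S, y) = 1
√(-1925 + m(19 - (-4 + p(1))*3, K)) = √(-1925 + 1) = √(-1924) = 2*I*√481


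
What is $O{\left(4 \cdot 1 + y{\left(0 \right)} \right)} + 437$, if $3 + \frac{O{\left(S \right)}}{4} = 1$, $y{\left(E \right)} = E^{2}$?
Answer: $429$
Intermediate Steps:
$O{\left(S \right)} = -8$ ($O{\left(S \right)} = -12 + 4 \cdot 1 = -12 + 4 = -8$)
$O{\left(4 \cdot 1 + y{\left(0 \right)} \right)} + 437 = -8 + 437 = 429$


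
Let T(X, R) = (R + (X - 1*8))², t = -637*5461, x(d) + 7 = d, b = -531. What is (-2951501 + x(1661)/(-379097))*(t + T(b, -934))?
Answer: 1464566314539868928/379097 ≈ 3.8633e+12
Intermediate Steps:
x(d) = -7 + d
t = -3478657
T(X, R) = (-8 + R + X)² (T(X, R) = (R + (X - 8))² = (R + (-8 + X))² = (-8 + R + X)²)
(-2951501 + x(1661)/(-379097))*(t + T(b, -934)) = (-2951501 + (-7 + 1661)/(-379097))*(-3478657 + (-8 - 934 - 531)²) = (-2951501 + 1654*(-1/379097))*(-3478657 + (-1473)²) = (-2951501 - 1654/379097)*(-3478657 + 2169729) = -1118905176251/379097*(-1308928) = 1464566314539868928/379097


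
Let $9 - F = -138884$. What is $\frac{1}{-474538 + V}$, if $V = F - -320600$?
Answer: $- \frac{1}{15045} \approx -6.6467 \cdot 10^{-5}$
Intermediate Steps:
$F = 138893$ ($F = 9 - -138884 = 9 + 138884 = 138893$)
$V = 459493$ ($V = 138893 - -320600 = 138893 + 320600 = 459493$)
$\frac{1}{-474538 + V} = \frac{1}{-474538 + 459493} = \frac{1}{-15045} = - \frac{1}{15045}$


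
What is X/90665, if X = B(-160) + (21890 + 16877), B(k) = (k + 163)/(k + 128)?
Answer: 1240541/2901280 ≈ 0.42758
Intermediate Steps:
B(k) = (163 + k)/(128 + k)
X = 1240541/32 (X = (163 - 160)/(128 - 160) + (21890 + 16877) = 3/(-32) + 38767 = -1/32*3 + 38767 = -3/32 + 38767 = 1240541/32 ≈ 38767.)
X/90665 = (1240541/32)/90665 = (1240541/32)*(1/90665) = 1240541/2901280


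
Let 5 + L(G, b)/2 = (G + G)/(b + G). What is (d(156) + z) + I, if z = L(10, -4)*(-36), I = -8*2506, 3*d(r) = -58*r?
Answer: -22944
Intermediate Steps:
L(G, b) = -10 + 4*G/(G + b) (L(G, b) = -10 + 2*((G + G)/(b + G)) = -10 + 2*((2*G)/(G + b)) = -10 + 2*(2*G/(G + b)) = -10 + 4*G/(G + b))
d(r) = -58*r/3 (d(r) = (-58*r)/3 = -58*r/3)
I = -20048
z = 120 (z = (2*(-5*(-4) - 3*10)/(10 - 4))*(-36) = (2*(20 - 30)/6)*(-36) = (2*(⅙)*(-10))*(-36) = -10/3*(-36) = 120)
(d(156) + z) + I = (-58/3*156 + 120) - 20048 = (-3016 + 120) - 20048 = -2896 - 20048 = -22944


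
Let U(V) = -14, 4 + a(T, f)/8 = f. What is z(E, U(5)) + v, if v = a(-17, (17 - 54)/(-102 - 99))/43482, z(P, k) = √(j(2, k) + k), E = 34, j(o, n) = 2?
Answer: -3068/4369941 + 2*I*√3 ≈ -0.00070207 + 3.4641*I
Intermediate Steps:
a(T, f) = -32 + 8*f
z(P, k) = √(2 + k)
v = -3068/4369941 (v = (-32 + 8*((17 - 54)/(-102 - 99)))/43482 = (-32 + 8*(-37/(-201)))*(1/43482) = (-32 + 8*(-37*(-1/201)))*(1/43482) = (-32 + 8*(37/201))*(1/43482) = (-32 + 296/201)*(1/43482) = -6136/201*1/43482 = -3068/4369941 ≈ -0.00070207)
z(E, U(5)) + v = √(2 - 14) - 3068/4369941 = √(-12) - 3068/4369941 = 2*I*√3 - 3068/4369941 = -3068/4369941 + 2*I*√3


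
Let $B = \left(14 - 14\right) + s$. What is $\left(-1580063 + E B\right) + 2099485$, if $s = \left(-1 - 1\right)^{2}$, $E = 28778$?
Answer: $634534$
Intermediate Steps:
$s = 4$ ($s = \left(-2\right)^{2} = 4$)
$B = 4$ ($B = \left(14 - 14\right) + 4 = 0 + 4 = 4$)
$\left(-1580063 + E B\right) + 2099485 = \left(-1580063 + 28778 \cdot 4\right) + 2099485 = \left(-1580063 + 115112\right) + 2099485 = -1464951 + 2099485 = 634534$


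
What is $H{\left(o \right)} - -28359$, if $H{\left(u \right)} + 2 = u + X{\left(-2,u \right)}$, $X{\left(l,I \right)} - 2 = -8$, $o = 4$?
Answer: $28355$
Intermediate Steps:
$X{\left(l,I \right)} = -6$ ($X{\left(l,I \right)} = 2 - 8 = -6$)
$H{\left(u \right)} = -8 + u$ ($H{\left(u \right)} = -2 + \left(u - 6\right) = -2 + \left(-6 + u\right) = -8 + u$)
$H{\left(o \right)} - -28359 = \left(-8 + 4\right) - -28359 = -4 + 28359 = 28355$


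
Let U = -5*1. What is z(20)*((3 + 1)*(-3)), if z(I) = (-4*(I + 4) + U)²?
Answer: -122412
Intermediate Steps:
U = -5
z(I) = (-21 - 4*I)² (z(I) = (-4*(I + 4) - 5)² = (-4*(4 + I) - 5)² = ((-16 - 4*I) - 5)² = (-21 - 4*I)²)
z(20)*((3 + 1)*(-3)) = (21 + 4*20)²*((3 + 1)*(-3)) = (21 + 80)²*(4*(-3)) = 101²*(-12) = 10201*(-12) = -122412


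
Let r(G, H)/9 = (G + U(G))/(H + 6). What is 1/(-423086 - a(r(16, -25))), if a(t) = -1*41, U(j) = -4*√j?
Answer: -1/423045 ≈ -2.3638e-6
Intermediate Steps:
r(G, H) = 9*(G - 4*√G)/(6 + H) (r(G, H) = 9*((G - 4*√G)/(H + 6)) = 9*((G - 4*√G)/(6 + H)) = 9*(G - 4*√G)/(6 + H))
a(t) = -41
1/(-423086 - a(r(16, -25))) = 1/(-423086 - 1*(-41)) = 1/(-423086 + 41) = 1/(-423045) = -1/423045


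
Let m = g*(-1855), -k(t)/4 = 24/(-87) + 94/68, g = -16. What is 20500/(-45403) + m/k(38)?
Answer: -332196161860/49534673 ≈ -6706.3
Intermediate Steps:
k(t) = -2182/493 (k(t) = -4*(24/(-87) + 94/68) = -4*(24*(-1/87) + 94*(1/68)) = -4*(-8/29 + 47/34) = -4*1091/986 = -2182/493)
m = 29680 (m = -16*(-1855) = 29680)
20500/(-45403) + m/k(38) = 20500/(-45403) + 29680/(-2182/493) = 20500*(-1/45403) + 29680*(-493/2182) = -20500/45403 - 7316120/1091 = -332196161860/49534673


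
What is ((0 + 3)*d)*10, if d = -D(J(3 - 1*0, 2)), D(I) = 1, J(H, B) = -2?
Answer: -30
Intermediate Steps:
d = -1 (d = -1*1 = -1)
((0 + 3)*d)*10 = ((0 + 3)*(-1))*10 = (3*(-1))*10 = -3*10 = -30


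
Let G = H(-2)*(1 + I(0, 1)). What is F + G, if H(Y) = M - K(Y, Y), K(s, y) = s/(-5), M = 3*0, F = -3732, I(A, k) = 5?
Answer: -18672/5 ≈ -3734.4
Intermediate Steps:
M = 0
K(s, y) = -s/5 (K(s, y) = s*(-⅕) = -s/5)
H(Y) = Y/5 (H(Y) = 0 - (-1)*Y/5 = 0 + Y/5 = Y/5)
G = -12/5 (G = ((⅕)*(-2))*(1 + 5) = -⅖*6 = -12/5 ≈ -2.4000)
F + G = -3732 - 12/5 = -18672/5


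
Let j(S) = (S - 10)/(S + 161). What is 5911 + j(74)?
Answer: 1389149/235 ≈ 5911.3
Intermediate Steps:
j(S) = (-10 + S)/(161 + S)
5911 + j(74) = 5911 + (-10 + 74)/(161 + 74) = 5911 + 64/235 = 1389149/235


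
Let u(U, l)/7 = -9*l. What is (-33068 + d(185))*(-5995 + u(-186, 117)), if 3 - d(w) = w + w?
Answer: 446892210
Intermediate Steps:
d(w) = 3 - 2*w (d(w) = 3 - (w + w) = 3 - 2*w)
u(U, l) = -63*l (u(U, l) = 7*(-9*l) = -63*l)
(-33068 + d(185))*(-5995 + u(-186, 117)) = (-33068 + (3 - 2*185))*(-5995 - 63*117) = (-33068 + (3 - 370))*(-5995 - 7371) = (-33068 - 367)*(-13366) = -33435*(-13366) = 446892210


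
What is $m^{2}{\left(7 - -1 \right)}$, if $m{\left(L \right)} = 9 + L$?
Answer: $289$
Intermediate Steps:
$m^{2}{\left(7 - -1 \right)} = \left(9 + \left(7 - -1\right)\right)^{2} = \left(9 + \left(7 + 1\right)\right)^{2} = \left(9 + 8\right)^{2} = 17^{2} = 289$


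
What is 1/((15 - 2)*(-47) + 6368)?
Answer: 1/5757 ≈ 0.00017370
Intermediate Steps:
1/((15 - 2)*(-47) + 6368) = 1/(13*(-47) + 6368) = 1/(-611 + 6368) = 1/5757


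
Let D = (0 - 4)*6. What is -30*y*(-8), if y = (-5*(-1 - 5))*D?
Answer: -172800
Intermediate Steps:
D = -24 (D = -4*6 = -24)
y = -720 (y = -5*(-1 - 5)*(-24) = -5*(-6)*(-24) = 30*(-24) = -720)
-30*y*(-8) = -30*(-720)*(-8) = 21600*(-8) = -172800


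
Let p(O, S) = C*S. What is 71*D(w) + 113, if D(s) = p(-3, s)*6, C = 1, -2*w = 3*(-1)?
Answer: 752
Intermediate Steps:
w = 3/2 (w = -3*(-1)/2 = -1/2*(-3) = 3/2 ≈ 1.5000)
p(O, S) = S (p(O, S) = 1*S = S)
D(s) = 6*s (D(s) = s*6 = 6*s)
71*D(w) + 113 = 71*(6*(3/2)) + 113 = 71*9 + 113 = 639 + 113 = 752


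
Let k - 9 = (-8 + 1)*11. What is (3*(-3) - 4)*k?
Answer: 884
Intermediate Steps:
k = -68 (k = 9 + (-8 + 1)*11 = 9 - 7*11 = 9 - 77 = -68)
(3*(-3) - 4)*k = (3*(-3) - 4)*(-68) = (-9 - 4)*(-68) = -13*(-68) = 884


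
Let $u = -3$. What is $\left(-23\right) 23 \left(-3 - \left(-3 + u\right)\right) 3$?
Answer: $-4761$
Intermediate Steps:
$\left(-23\right) 23 \left(-3 - \left(-3 + u\right)\right) 3 = \left(-23\right) 23 \left(-3 + \left(3 - -3\right)\right) 3 = - 529 \left(-3 + \left(3 + 3\right)\right) 3 = - 529 \left(-3 + 6\right) 3 = - 529 \cdot 3 \cdot 3 = \left(-529\right) 9 = -4761$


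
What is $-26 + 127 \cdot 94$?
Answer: $11912$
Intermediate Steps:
$-26 + 127 \cdot 94 = -26 + 11938 = 11912$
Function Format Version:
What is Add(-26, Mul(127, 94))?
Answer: 11912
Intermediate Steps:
Add(-26, Mul(127, 94)) = Add(-26, 11938) = 11912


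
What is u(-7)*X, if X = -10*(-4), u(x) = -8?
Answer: -320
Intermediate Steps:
X = 40
u(-7)*X = -8*40 = -320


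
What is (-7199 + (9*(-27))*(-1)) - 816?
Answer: -7772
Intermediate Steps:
(-7199 + (9*(-27))*(-1)) - 816 = (-7199 - 243*(-1)) - 816 = (-7199 + 243) - 816 = -6956 - 816 = -7772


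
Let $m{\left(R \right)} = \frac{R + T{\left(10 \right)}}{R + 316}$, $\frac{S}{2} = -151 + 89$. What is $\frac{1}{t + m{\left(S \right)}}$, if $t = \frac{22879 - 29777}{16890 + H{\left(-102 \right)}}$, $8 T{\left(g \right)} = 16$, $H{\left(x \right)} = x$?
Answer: $- \frac{44768}{46841} \approx -0.95574$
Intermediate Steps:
$T{\left(g \right)} = 2$ ($T{\left(g \right)} = \frac{1}{8} \cdot 16 = 2$)
$S = -124$ ($S = 2 \left(-151 + 89\right) = 2 \left(-62\right) = -124$)
$t = - \frac{3449}{8394}$ ($t = \frac{22879 - 29777}{16890 - 102} = - \frac{6898}{16788} = \left(-6898\right) \frac{1}{16788} = - \frac{3449}{8394} \approx -0.41089$)
$m{\left(R \right)} = \frac{2 + R}{316 + R}$ ($m{\left(R \right)} = \frac{R + 2}{R + 316} = \frac{2 + R}{316 + R}$)
$\frac{1}{t + m{\left(S \right)}} = \frac{1}{- \frac{3449}{8394} + \frac{2 - 124}{316 - 124}} = \frac{1}{- \frac{3449}{8394} + \frac{1}{192} \left(-122\right)} = \frac{1}{- \frac{3449}{8394} - \frac{61}{96}} = \frac{1}{- \frac{46841}{44768}} = - \frac{44768}{46841}$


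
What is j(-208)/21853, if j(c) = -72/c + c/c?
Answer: 35/568178 ≈ 6.1600e-5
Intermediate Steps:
j(c) = 1 - 72/c (j(c) = -72/c + 1 = 1 - 72/c)
j(-208)/21853 = ((-72 - 208)/(-208))/21853 = -1/208*(-280)*(1/21853) = (35/26)*(1/21853) = 35/568178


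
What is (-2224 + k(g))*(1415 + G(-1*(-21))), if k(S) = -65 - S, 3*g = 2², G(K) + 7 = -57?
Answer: -9282721/3 ≈ -3.0942e+6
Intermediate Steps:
G(K) = -64 (G(K) = -7 - 57 = -64)
g = 4/3 (g = (⅓)*2² = (⅓)*4 = 4/3 ≈ 1.3333)
(-2224 + k(g))*(1415 + G(-1*(-21))) = (-2224 + (-65 - 1*4/3))*(1415 - 64) = (-2224 + (-65 - 4/3))*1351 = (-2224 - 199/3)*1351 = -6871/3*1351 = -9282721/3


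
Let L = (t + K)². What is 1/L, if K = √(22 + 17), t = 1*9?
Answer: (9 + √39)⁻² ≈ 0.0043027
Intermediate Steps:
t = 9
K = √39 ≈ 6.2450
L = (9 + √39)² ≈ 232.41
1/L = 1/((9 + √39)²) = (9 + √39)⁻²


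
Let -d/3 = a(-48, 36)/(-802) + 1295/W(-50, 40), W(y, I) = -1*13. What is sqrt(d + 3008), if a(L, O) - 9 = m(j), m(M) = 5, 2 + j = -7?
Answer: sqrt(89866187606)/5213 ≈ 57.506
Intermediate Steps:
j = -9 (j = -2 - 7 = -9)
a(L, O) = 14 (a(L, O) = 9 + 5 = 14)
W(y, I) = -13
d = 1558158/5213 (d = -3*(14/(-802) + 1295/(-13)) = -3*(14*(-1/802) + 1295*(-1/13)) = -3*(-7/401 - 1295/13) = -3*(-519386/5213) = 1558158/5213 ≈ 298.90)
sqrt(d + 3008) = sqrt(1558158/5213 + 3008) = sqrt(17238862/5213) = sqrt(89866187606)/5213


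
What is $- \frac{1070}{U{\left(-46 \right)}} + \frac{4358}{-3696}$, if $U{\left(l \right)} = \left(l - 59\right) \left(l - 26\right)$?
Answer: $- \frac{21965}{16632} \approx -1.3206$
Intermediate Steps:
$U{\left(l \right)} = \left(-59 + l\right) \left(-26 + l\right)$
$- \frac{1070}{U{\left(-46 \right)}} + \frac{4358}{-3696} = - \frac{1070}{1534 + \left(-46\right)^{2} - -3910} + \frac{4358}{-3696} = - \frac{1070}{1534 + 2116 + 3910} + 4358 \left(- \frac{1}{3696}\right) = - \frac{1070}{7560} - \frac{2179}{1848} = \left(-1070\right) \frac{1}{7560} - \frac{2179}{1848} = - \frac{107}{756} - \frac{2179}{1848} = - \frac{21965}{16632}$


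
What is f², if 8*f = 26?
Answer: 169/16 ≈ 10.563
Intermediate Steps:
f = 13/4 (f = (⅛)*26 = 13/4 ≈ 3.2500)
f² = (13/4)² = 169/16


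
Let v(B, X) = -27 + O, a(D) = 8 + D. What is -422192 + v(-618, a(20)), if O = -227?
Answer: -422446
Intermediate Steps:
v(B, X) = -254 (v(B, X) = -27 - 227 = -254)
-422192 + v(-618, a(20)) = -422192 - 254 = -422446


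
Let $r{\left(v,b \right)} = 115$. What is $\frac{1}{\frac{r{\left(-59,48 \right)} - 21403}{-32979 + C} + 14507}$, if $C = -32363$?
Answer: $\frac{32671}{473968841} \approx 6.8931 \cdot 10^{-5}$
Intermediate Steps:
$\frac{1}{\frac{r{\left(-59,48 \right)} - 21403}{-32979 + C} + 14507} = \frac{1}{\frac{115 - 21403}{-32979 - 32363} + 14507} = \frac{1}{- \frac{21288}{-65342} + 14507} = \frac{1}{\left(-21288\right) \left(- \frac{1}{65342}\right) + 14507} = \frac{1}{\frac{10644}{32671} + 14507} = \frac{1}{\frac{473968841}{32671}} = \frac{32671}{473968841}$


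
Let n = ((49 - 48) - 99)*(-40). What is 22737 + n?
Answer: 26657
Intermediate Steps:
n = 3920 (n = (1 - 99)*(-40) = -98*(-40) = 3920)
22737 + n = 22737 + 3920 = 26657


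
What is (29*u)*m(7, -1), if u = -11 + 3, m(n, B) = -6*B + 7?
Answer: -3016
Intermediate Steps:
m(n, B) = 7 - 6*B
u = -8
(29*u)*m(7, -1) = (29*(-8))*(7 - 6*(-1)) = -232*(7 + 6) = -232*13 = -3016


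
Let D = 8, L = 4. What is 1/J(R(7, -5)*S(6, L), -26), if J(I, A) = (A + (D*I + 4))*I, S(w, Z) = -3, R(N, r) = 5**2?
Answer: 1/46650 ≈ 2.1436e-5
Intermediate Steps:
R(N, r) = 25
J(I, A) = I*(4 + A + 8*I) (J(I, A) = (A + (8*I + 4))*I = (A + (4 + 8*I))*I = (4 + A + 8*I)*I = I*(4 + A + 8*I))
1/J(R(7, -5)*S(6, L), -26) = 1/((25*(-3))*(4 - 26 + 8*(25*(-3)))) = 1/(-75*(4 - 26 + 8*(-75))) = 1/(-75*(4 - 26 - 600)) = 1/(-75*(-622)) = 1/46650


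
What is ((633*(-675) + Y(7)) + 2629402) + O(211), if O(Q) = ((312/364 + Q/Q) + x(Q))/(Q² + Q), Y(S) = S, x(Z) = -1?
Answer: 344770503311/156562 ≈ 2.2021e+6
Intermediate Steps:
O(Q) = 6/(7*(Q + Q²)) (O(Q) = ((312/364 + Q/Q) - 1)/(Q² + Q) = ((312*(1/364) + 1) - 1)/(Q + Q²) = ((6/7 + 1) - 1)/(Q + Q²) = (13/7 - 1)/(Q + Q²) = 6/(7*(Q + Q²)))
((633*(-675) + Y(7)) + 2629402) + O(211) = ((633*(-675) + 7) + 2629402) + (6/7)/(211*(1 + 211)) = ((-427275 + 7) + 2629402) + (6/7)*(1/211)/212 = (-427268 + 2629402) + (6/7)*(1/211)*(1/212) = 2202134 + 3/156562 = 344770503311/156562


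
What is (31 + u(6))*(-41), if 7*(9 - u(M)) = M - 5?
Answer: -11439/7 ≈ -1634.1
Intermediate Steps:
u(M) = 68/7 - M/7 (u(M) = 9 - (M - 5)/7 = 9 - (-5 + M)/7 = 9 + (5/7 - M/7) = 68/7 - M/7)
(31 + u(6))*(-41) = (31 + (68/7 - ⅐*6))*(-41) = (31 + (68/7 - 6/7))*(-41) = (31 + 62/7)*(-41) = (279/7)*(-41) = -11439/7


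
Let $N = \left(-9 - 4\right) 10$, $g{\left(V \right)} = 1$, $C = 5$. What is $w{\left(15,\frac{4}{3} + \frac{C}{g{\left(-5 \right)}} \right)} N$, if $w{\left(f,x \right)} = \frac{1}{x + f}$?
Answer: $- \frac{195}{32} \approx -6.0938$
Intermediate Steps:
$w{\left(f,x \right)} = \frac{1}{f + x}$
$N = -130$ ($N = \left(-13\right) 10 = -130$)
$w{\left(15,\frac{4}{3} + \frac{C}{g{\left(-5 \right)}} \right)} N = \frac{1}{15 + \left(\frac{4}{3} + \frac{5}{1}\right)} \left(-130\right) = \frac{1}{15 + \left(4 \cdot \frac{1}{3} + 5 \cdot 1\right)} \left(-130\right) = \frac{1}{15 + \left(\frac{4}{3} + 5\right)} \left(-130\right) = \frac{1}{15 + \frac{19}{3}} \left(-130\right) = \frac{1}{\frac{64}{3}} \left(-130\right) = \frac{3}{64} \left(-130\right) = - \frac{195}{32}$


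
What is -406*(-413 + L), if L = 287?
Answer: 51156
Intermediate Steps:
-406*(-413 + L) = -406*(-413 + 287) = -406*(-126) = 51156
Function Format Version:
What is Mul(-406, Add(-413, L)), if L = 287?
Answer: 51156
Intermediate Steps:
Mul(-406, Add(-413, L)) = Mul(-406, Add(-413, 287)) = Mul(-406, -126) = 51156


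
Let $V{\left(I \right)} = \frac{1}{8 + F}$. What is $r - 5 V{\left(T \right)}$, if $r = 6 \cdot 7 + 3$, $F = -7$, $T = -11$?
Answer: $40$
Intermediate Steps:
$V{\left(I \right)} = 1$ ($V{\left(I \right)} = \frac{1}{8 - 7} = 1^{-1} = 1$)
$r = 45$ ($r = 42 + 3 = 45$)
$r - 5 V{\left(T \right)} = 45 - 5 = 40$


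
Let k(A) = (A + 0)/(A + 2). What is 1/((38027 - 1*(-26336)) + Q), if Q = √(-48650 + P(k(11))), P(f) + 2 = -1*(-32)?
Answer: 4951/318664953 - 2*I*√12155/4142644389 ≈ 1.5537e-5 - 5.3227e-8*I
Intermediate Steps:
k(A) = A/(2 + A)
P(f) = 30 (P(f) = -2 - 1*(-32) = -2 + 32 = 30)
Q = 2*I*√12155 (Q = √(-48650 + 30) = √(-48620) = 2*I*√12155 ≈ 220.5*I)
1/((38027 - 1*(-26336)) + Q) = 1/((38027 - 1*(-26336)) + 2*I*√12155) = 1/((38027 + 26336) + 2*I*√12155) = 1/(64363 + 2*I*√12155)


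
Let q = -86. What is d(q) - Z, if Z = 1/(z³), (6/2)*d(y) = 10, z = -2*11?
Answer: 106483/31944 ≈ 3.3334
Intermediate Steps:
z = -22
d(y) = 10/3 (d(y) = (⅓)*10 = 10/3)
Z = -1/10648 (Z = 1/((-22)³) = 1/(-10648) = -1/10648 ≈ -9.3914e-5)
d(q) - Z = 10/3 - 1*(-1/10648) = 10/3 + 1/10648 = 106483/31944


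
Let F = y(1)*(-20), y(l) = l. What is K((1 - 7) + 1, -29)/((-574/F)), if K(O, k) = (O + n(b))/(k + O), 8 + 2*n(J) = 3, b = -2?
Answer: 75/9758 ≈ 0.0076860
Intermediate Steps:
n(J) = -5/2 (n(J) = -4 + (½)*3 = -4 + 3/2 = -5/2)
F = -20 (F = 1*(-20) = -20)
K(O, k) = (-5/2 + O)/(O + k) (K(O, k) = (O - 5/2)/(k + O) = (-5/2 + O)/(O + k))
K((1 - 7) + 1, -29)/((-574/F)) = ((-5/2 + ((1 - 7) + 1))/(((1 - 7) + 1) - 29))/((-574/(-20))) = ((-5/2 + (-6 + 1))/((-6 + 1) - 29))/((-574*(-1/20))) = ((-5/2 - 5)/(-5 - 29))/(287/10) = (-15/2/(-34))*(10/287) = -1/34*(-15/2)*(10/287) = (15/68)*(10/287) = 75/9758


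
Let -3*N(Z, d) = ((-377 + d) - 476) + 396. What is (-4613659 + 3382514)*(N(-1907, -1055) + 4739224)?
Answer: -5835292428560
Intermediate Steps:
N(Z, d) = 457/3 - d/3 (N(Z, d) = -(((-377 + d) - 476) + 396)/3 = -((-853 + d) + 396)/3 = -(-457 + d)/3 = 457/3 - d/3)
(-4613659 + 3382514)*(N(-1907, -1055) + 4739224) = (-4613659 + 3382514)*((457/3 - ⅓*(-1055)) + 4739224) = -1231145*((457/3 + 1055/3) + 4739224) = -1231145*(504 + 4739224) = -1231145*4739728 = -5835292428560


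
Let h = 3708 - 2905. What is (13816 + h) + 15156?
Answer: 29775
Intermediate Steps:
h = 803
(13816 + h) + 15156 = (13816 + 803) + 15156 = 14619 + 15156 = 29775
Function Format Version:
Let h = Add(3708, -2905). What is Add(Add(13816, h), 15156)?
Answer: 29775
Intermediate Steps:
h = 803
Add(Add(13816, h), 15156) = Add(Add(13816, 803), 15156) = Add(14619, 15156) = 29775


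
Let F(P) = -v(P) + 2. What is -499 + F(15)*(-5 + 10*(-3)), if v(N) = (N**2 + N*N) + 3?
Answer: 15286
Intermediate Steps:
v(N) = 3 + 2*N**2 (v(N) = (N**2 + N**2) + 3 = 2*N**2 + 3 = 3 + 2*N**2)
F(P) = -1 - 2*P**2 (F(P) = -(3 + 2*P**2) + 2 = (-3 - 2*P**2) + 2 = -1 - 2*P**2)
-499 + F(15)*(-5 + 10*(-3)) = -499 + (-1 - 2*15**2)*(-5 + 10*(-3)) = -499 + (-1 - 2*225)*(-5 - 30) = -499 + (-1 - 450)*(-35) = -499 - 451*(-35) = -499 + 15785 = 15286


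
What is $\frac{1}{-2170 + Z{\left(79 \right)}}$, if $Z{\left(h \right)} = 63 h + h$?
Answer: $\frac{1}{2886} \approx 0.0003465$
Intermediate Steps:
$Z{\left(h \right)} = 64 h$
$\frac{1}{-2170 + Z{\left(79 \right)}} = \frac{1}{-2170 + 64 \cdot 79} = \frac{1}{-2170 + 5056} = \frac{1}{2886}$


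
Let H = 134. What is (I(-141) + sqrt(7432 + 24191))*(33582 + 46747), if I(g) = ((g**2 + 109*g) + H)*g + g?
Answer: -52633729683 + 80329*sqrt(31623) ≈ -5.2619e+10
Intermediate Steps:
I(g) = g + g*(134 + g**2 + 109*g) (I(g) = ((g**2 + 109*g) + 134)*g + g = (134 + g**2 + 109*g)*g + g = g*(134 + g**2 + 109*g) + g = g + g*(134 + g**2 + 109*g))
(I(-141) + sqrt(7432 + 24191))*(33582 + 46747) = (-141*(135 + (-141)**2 + 109*(-141)) + sqrt(7432 + 24191))*(33582 + 46747) = (-141*(135 + 19881 - 15369) + sqrt(31623))*80329 = (-141*4647 + sqrt(31623))*80329 = (-655227 + sqrt(31623))*80329 = -52633729683 + 80329*sqrt(31623)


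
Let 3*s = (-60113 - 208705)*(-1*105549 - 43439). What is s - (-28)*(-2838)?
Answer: 13350139264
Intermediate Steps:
s = 13350218728 (s = ((-60113 - 208705)*(-1*105549 - 43439))/3 = (-268818*(-105549 - 43439))/3 = (-268818*(-148988))/3 = (⅓)*40050656184 = 13350218728)
s - (-28)*(-2838) = 13350218728 - (-28)*(-2838) = 13350218728 - 1*79464 = 13350218728 - 79464 = 13350139264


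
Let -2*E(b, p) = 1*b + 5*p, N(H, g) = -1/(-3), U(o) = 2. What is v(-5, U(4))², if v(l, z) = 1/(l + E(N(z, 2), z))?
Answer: 36/3721 ≈ 0.0096748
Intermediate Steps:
N(H, g) = ⅓ (N(H, g) = -1*(-⅓) = ⅓)
E(b, p) = -5*p/2 - b/2 (E(b, p) = -(1*b + 5*p)/2 = -(b + 5*p)/2 = -5*p/2 - b/2)
v(l, z) = 1/(-⅙ + l - 5*z/2) (v(l, z) = 1/(l + (-5*z/2 - ½*⅓)) = 1/(l + (-5*z/2 - ⅙)) = 1/(l + (-⅙ - 5*z/2)) = 1/(-⅙ + l - 5*z/2))
v(-5, U(4))² = (-6/(1 - 6*(-5) + 15*2))² = (-6/(1 + 30 + 30))² = (-6/61)² = 36/3721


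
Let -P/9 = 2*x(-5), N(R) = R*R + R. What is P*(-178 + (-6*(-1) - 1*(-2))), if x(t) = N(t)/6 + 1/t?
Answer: 9588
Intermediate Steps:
N(R) = R + R² (N(R) = R² + R = R + R²)
x(t) = 1/t + t*(1 + t)/6 (x(t) = (t*(1 + t))/6 + 1/t = (t*(1 + t))*(⅙) + 1/t = t*(1 + t)/6 + 1/t = 1/t + t*(1 + t)/6)
P = -282/5 (P = -18*(⅙)*(6 + (-5)²*(1 - 5))/(-5) = -18*(⅙)*(-⅕)*(6 + 25*(-4)) = -18*(⅙)*(-⅕)*(6 - 100) = -18*(⅙)*(-⅕)*(-94) = -18*47/15 = -9*94/15 = -282/5 ≈ -56.400)
P*(-178 + (-6*(-1) - 1*(-2))) = -282*(-178 + (-6*(-1) - 1*(-2)))/5 = -282*(-178 + (6 + 2))/5 = -282*(-178 + 8)/5 = -282/5*(-170) = 9588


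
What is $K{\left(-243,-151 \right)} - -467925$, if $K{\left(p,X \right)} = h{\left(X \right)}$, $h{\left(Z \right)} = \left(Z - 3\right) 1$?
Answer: $467771$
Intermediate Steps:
$h{\left(Z \right)} = -3 + Z$ ($h{\left(Z \right)} = \left(-3 + Z\right) 1 = -3 + Z$)
$K{\left(p,X \right)} = -3 + X$
$K{\left(-243,-151 \right)} - -467925 = \left(-3 - 151\right) - -467925 = -154 + 467925 = 467771$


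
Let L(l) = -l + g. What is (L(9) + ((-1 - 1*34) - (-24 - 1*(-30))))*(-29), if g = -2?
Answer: 1508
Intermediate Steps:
L(l) = -2 - l (L(l) = -l - 2 = -2 - l)
(L(9) + ((-1 - 1*34) - (-24 - 1*(-30))))*(-29) = ((-2 - 1*9) + ((-1 - 1*34) - (-24 - 1*(-30))))*(-29) = ((-2 - 9) + ((-1 - 34) - (-24 + 30)))*(-29) = (-11 + (-35 - 1*6))*(-29) = (-11 + (-35 - 6))*(-29) = (-11 - 41)*(-29) = -52*(-29) = 1508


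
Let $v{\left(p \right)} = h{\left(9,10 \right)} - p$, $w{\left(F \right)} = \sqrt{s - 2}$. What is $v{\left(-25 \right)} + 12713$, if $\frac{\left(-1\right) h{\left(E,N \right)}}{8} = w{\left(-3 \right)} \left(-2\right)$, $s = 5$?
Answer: $12738 + 16 \sqrt{3} \approx 12766.0$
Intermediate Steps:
$w{\left(F \right)} = \sqrt{3}$ ($w{\left(F \right)} = \sqrt{5 - 2} = \sqrt{3}$)
$h{\left(E,N \right)} = 16 \sqrt{3}$ ($h{\left(E,N \right)} = - 8 \sqrt{3} \left(-2\right) = - 8 \left(- 2 \sqrt{3}\right) = 16 \sqrt{3}$)
$v{\left(p \right)} = - p + 16 \sqrt{3}$ ($v{\left(p \right)} = 16 \sqrt{3} - p = - p + 16 \sqrt{3}$)
$v{\left(-25 \right)} + 12713 = \left(\left(-1\right) \left(-25\right) + 16 \sqrt{3}\right) + 12713 = \left(25 + 16 \sqrt{3}\right) + 12713 = 12738 + 16 \sqrt{3}$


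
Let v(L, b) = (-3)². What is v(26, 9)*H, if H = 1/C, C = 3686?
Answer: 9/3686 ≈ 0.0024417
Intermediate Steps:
v(L, b) = 9
H = 1/3686 ≈ 0.00027130
v(26, 9)*H = 9*(1/3686) = 9/3686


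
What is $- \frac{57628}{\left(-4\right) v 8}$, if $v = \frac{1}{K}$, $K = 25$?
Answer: $\frac{360175}{8} \approx 45022.0$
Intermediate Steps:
$v = \frac{1}{25} \approx 0.04$
$- \frac{57628}{\left(-4\right) v 8} = - \frac{57628}{\left(-4\right) \frac{1}{25} \cdot 8} = - \frac{57628}{\left(-4\right) \frac{8}{25}} = - \frac{57628}{- \frac{32}{25}} = \left(-57628\right) \left(- \frac{25}{32}\right) = \frac{360175}{8}$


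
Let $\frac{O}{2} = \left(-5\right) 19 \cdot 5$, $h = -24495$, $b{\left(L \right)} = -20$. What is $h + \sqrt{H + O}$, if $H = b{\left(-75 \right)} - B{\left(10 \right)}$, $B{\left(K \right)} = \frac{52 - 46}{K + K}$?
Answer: $-24495 + \frac{i \sqrt{97030}}{10} \approx -24495.0 + 31.15 i$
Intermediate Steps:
$B{\left(K \right)} = \frac{3}{K}$ ($B{\left(K \right)} = \frac{6}{2 K} = 6 \frac{1}{2 K} = \frac{3}{K}$)
$O = -950$ ($O = 2 \left(-5\right) 19 \cdot 5 = 2 \left(\left(-95\right) 5\right) = 2 \left(-475\right) = -950$)
$H = - \frac{203}{10}$ ($H = -20 - \frac{3}{10} = - \frac{203}{10} \approx -20.3$)
$h + \sqrt{H + O} = -24495 + \sqrt{- \frac{203}{10} - 950} = -24495 + \sqrt{- \frac{9703}{10}} = -24495 + \frac{i \sqrt{97030}}{10}$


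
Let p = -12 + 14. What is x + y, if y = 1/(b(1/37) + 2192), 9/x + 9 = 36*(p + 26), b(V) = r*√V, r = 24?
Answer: 11673871/1233344532 - 3*√37/22222424 ≈ 0.0094644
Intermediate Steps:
p = 2
b(V) = 24*√V
x = 1/111 (x = 9/(-9 + 36*(2 + 26)) = 9/(-9 + 36*28) = 9/(-9 + 1008) = 9/999 = 9*(1/999) = 1/111 ≈ 0.0090090)
y = 1/(2192 + 24*√37/37) (y = 1/(24*√(1/37) + 2192) = 1/(24*(√37/37) + 2192) = 1/(24*√37/37 + 2192) = 1/(2192 + 24*√37/37) ≈ 0.00045538)
x + y = 1/111 + (5069/11111212 - 3*√37/22222424) = 11673871/1233344532 - 3*√37/22222424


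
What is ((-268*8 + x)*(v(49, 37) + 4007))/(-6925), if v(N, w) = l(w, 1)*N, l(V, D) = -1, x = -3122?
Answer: 20842828/6925 ≈ 3009.8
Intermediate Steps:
v(N, w) = -N
((-268*8 + x)*(v(49, 37) + 4007))/(-6925) = ((-268*8 - 3122)*(-1*49 + 4007))/(-6925) = ((-2144 - 3122)*(-49 + 4007))*(-1/6925) = -5266*3958*(-1/6925) = -20842828*(-1/6925) = 20842828/6925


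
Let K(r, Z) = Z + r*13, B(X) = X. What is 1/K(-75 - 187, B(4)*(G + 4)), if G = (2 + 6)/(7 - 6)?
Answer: -1/3358 ≈ -0.00029780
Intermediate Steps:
G = 8 (G = 8/1 = 8*1 = 8)
K(r, Z) = Z + 13*r
1/K(-75 - 187, B(4)*(G + 4)) = 1/(4*(8 + 4) + 13*(-75 - 187)) = 1/(4*12 + 13*(-262)) = 1/(48 - 3406) = 1/(-3358) = -1/3358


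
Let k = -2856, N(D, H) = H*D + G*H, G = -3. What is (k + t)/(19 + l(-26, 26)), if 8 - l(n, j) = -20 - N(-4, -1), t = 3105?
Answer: 83/18 ≈ 4.6111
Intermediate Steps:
N(D, H) = -3*H + D*H (N(D, H) = H*D - 3*H = D*H - 3*H = -3*H + D*H)
l(n, j) = 35 (l(n, j) = 8 - (-20 - (-1)*(-3 - 4)) = 8 - (-20 - (-1)*(-7)) = 8 - (-20 - 1*7) = 8 - (-20 - 7) = 8 - 1*(-27) = 8 + 27 = 35)
(k + t)/(19 + l(-26, 26)) = (-2856 + 3105)/(19 + 35) = 249/54 = 249*(1/54) = 83/18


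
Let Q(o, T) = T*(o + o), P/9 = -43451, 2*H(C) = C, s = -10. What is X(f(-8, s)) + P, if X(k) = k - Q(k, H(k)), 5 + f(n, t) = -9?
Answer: -391269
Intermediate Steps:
f(n, t) = -14 (f(n, t) = -5 - 9 = -14)
H(C) = C/2
P = -391059 (P = 9*(-43451) = -391059)
Q(o, T) = 2*T*o (Q(o, T) = T*(2*o) = 2*T*o)
X(k) = k - k² (X(k) = k - 2*k/2*k = k - k²)
X(f(-8, s)) + P = -14*(1 - 1*(-14)) - 391059 = -14*(1 + 14) - 391059 = -14*15 - 391059 = -210 - 391059 = -391269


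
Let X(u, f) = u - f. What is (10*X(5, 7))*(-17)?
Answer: 340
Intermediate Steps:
(10*X(5, 7))*(-17) = (10*(5 - 1*7))*(-17) = (10*(5 - 7))*(-17) = (10*(-2))*(-17) = -20*(-17) = 340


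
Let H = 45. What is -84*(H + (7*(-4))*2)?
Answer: 924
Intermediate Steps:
-84*(H + (7*(-4))*2) = -84*(45 + (7*(-4))*2) = -84*(45 - 28*2) = -84*(45 - 56) = -84*(-11) = 924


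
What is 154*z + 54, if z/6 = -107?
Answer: -98814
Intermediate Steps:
z = -642 (z = 6*(-107) = -642)
154*z + 54 = 154*(-642) + 54 = -98868 + 54 = -98814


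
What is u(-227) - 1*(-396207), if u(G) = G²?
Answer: 447736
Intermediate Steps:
u(-227) - 1*(-396207) = (-227)² - 1*(-396207) = 51529 + 396207 = 447736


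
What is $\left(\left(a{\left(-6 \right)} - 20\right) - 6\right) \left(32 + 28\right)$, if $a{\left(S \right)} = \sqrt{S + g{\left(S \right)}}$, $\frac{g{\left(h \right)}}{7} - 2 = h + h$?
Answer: $-1560 + 120 i \sqrt{19} \approx -1560.0 + 523.07 i$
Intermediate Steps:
$g{\left(h \right)} = 14 + 14 h$ ($g{\left(h \right)} = 14 + 7 \left(h + h\right) = 14 + 7 \cdot 2 h = 14 + 14 h$)
$a{\left(S \right)} = \sqrt{14 + 15 S}$ ($a{\left(S \right)} = \sqrt{S + \left(14 + 14 S\right)} = \sqrt{14 + 15 S}$)
$\left(\left(a{\left(-6 \right)} - 20\right) - 6\right) \left(32 + 28\right) = \left(\left(\sqrt{14 + 15 \left(-6\right)} - 20\right) - 6\right) \left(32 + 28\right) = \left(\left(\sqrt{14 - 90} - 20\right) - 6\right) 60 = \left(\left(\sqrt{-76} - 20\right) - 6\right) 60 = \left(\left(2 i \sqrt{19} - 20\right) - 6\right) 60 = \left(\left(-20 + 2 i \sqrt{19}\right) - 6\right) 60 = \left(-26 + 2 i \sqrt{19}\right) 60 = -1560 + 120 i \sqrt{19}$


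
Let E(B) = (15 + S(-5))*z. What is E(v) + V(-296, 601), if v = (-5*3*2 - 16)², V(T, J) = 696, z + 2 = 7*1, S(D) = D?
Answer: 746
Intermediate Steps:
z = 5 (z = -2 + 7*1 = -2 + 7 = 5)
v = 2116 (v = (-15*2 - 16)² = (-30 - 16)² = (-46)² = 2116)
E(B) = 50 (E(B) = (15 - 5)*5 = 10*5 = 50)
E(v) + V(-296, 601) = 50 + 696 = 746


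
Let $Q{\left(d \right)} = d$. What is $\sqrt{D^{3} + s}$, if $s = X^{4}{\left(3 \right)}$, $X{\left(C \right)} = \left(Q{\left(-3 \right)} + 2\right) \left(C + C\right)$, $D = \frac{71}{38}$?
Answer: $\frac{\sqrt{2715936874}}{1444} \approx 36.09$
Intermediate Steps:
$D = \frac{71}{38}$ ($D = 71 \cdot \frac{1}{38} = \frac{71}{38} \approx 1.8684$)
$X{\left(C \right)} = - 2 C$ ($X{\left(C \right)} = \left(-3 + 2\right) \left(C + C\right) = - 2 C$)
$s = 1296$ ($s = \left(\left(-2\right) 3\right)^{4} = \left(-6\right)^{4} = 1296$)
$\sqrt{D^{3} + s} = \sqrt{\left(\frac{71}{38}\right)^{3} + 1296} = \sqrt{\frac{357911}{54872} + 1296} = \sqrt{\frac{71472023}{54872}} = \frac{\sqrt{2715936874}}{1444}$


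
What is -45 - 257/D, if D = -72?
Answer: -2983/72 ≈ -41.431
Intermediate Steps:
-45 - 257/D = -45 - 257/(-72) = -45 - 257*(-1/72) = -45 + 257/72 = -2983/72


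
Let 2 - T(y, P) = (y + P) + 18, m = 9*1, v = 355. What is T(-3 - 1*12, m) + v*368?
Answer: 130630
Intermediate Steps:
m = 9
T(y, P) = -16 - P - y (T(y, P) = 2 - ((y + P) + 18) = 2 - ((P + y) + 18) = 2 - (18 + P + y) = 2 + (-18 - P - y) = -16 - P - y)
T(-3 - 1*12, m) + v*368 = (-16 - 1*9 - (-3 - 1*12)) + 355*368 = (-16 - 9 - (-3 - 12)) + 130640 = (-16 - 9 - 1*(-15)) + 130640 = (-16 - 9 + 15) + 130640 = -10 + 130640 = 130630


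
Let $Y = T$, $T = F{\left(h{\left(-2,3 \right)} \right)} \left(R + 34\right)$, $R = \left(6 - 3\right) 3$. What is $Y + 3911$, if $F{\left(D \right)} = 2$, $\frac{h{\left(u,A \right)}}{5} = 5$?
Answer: $3997$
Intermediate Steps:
$h{\left(u,A \right)} = 25$ ($h{\left(u,A \right)} = 5 \cdot 5 = 25$)
$R = 9$ ($R = \left(6 - 3\right) 3 = 3 \cdot 3 = 9$)
$T = 86$ ($T = 2 \left(9 + 34\right) = 2 \cdot 43 = 86$)
$Y = 86$
$Y + 3911 = 86 + 3911 = 3997$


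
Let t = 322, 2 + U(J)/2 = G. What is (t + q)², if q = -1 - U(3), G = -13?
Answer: 123201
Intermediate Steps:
U(J) = -30 (U(J) = -4 + 2*(-13) = -4 - 26 = -30)
q = 29 (q = -1 - 1*(-30) = -1 + 30 = 29)
(t + q)² = (322 + 29)² = 351² = 123201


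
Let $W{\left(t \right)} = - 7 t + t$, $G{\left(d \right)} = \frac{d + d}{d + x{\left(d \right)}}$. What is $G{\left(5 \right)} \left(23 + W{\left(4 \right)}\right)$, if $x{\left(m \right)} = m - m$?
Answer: $-2$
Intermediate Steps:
$x{\left(m \right)} = 0$
$G{\left(d \right)} = 2$ ($G{\left(d \right)} = \frac{d + d}{d + 0} = \frac{2 d}{d} = 2$)
$W{\left(t \right)} = - 6 t$
$G{\left(5 \right)} \left(23 + W{\left(4 \right)}\right) = 2 \left(23 - 24\right) = 2 \left(-1\right) = -2$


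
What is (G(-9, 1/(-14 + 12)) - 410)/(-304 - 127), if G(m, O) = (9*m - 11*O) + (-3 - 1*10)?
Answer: 997/862 ≈ 1.1566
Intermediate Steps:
G(m, O) = -13 - 11*O + 9*m (G(m, O) = (-11*O + 9*m) + (-3 - 10) = (-11*O + 9*m) - 13 = -13 - 11*O + 9*m)
(G(-9, 1/(-14 + 12)) - 410)/(-304 - 127) = ((-13 - 11/(-14 + 12) + 9*(-9)) - 410)/(-304 - 127) = ((-13 - 11/(-2) - 81) - 410)/(-431) = ((-13 - 11*(-½) - 81) - 410)*(-1/431) = ((-13 + 11/2 - 81) - 410)*(-1/431) = (-177/2 - 410)*(-1/431) = -997/2*(-1/431) = 997/862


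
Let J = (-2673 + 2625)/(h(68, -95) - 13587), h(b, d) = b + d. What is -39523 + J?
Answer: -89677679/2269 ≈ -39523.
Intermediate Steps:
J = 8/2269 (J = (-2673 + 2625)/((68 - 95) - 13587) = -48/(-27 - 13587) = -48/(-13614) = -48*(-1/13614) = 8/2269 ≈ 0.0035258)
-39523 + J = -39523 + 8/2269 = -89677679/2269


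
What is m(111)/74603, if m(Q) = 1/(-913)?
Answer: -1/68112539 ≈ -1.4682e-8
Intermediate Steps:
m(Q) = -1/913
m(111)/74603 = -1/913/74603 = -1/913*1/74603 = -1/68112539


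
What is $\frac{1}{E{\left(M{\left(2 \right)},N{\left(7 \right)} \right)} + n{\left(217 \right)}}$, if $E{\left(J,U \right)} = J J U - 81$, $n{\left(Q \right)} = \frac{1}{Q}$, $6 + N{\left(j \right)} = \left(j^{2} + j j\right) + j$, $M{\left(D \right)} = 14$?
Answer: $\frac{217}{4193092} \approx 5.1752 \cdot 10^{-5}$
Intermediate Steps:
$N{\left(j \right)} = -6 + j + 2 j^{2}$ ($N{\left(j \right)} = -6 + \left(\left(j^{2} + j j\right) + j\right) = -6 + \left(\left(j^{2} + j^{2}\right) + j\right) = -6 + \left(2 j^{2} + j\right) = -6 + \left(j + 2 j^{2}\right) = -6 + j + 2 j^{2}$)
$E{\left(J,U \right)} = -81 + U J^{2}$ ($E{\left(J,U \right)} = J^{2} U - 81 = U J^{2} - 81 = -81 + U J^{2}$)
$\frac{1}{E{\left(M{\left(2 \right)},N{\left(7 \right)} \right)} + n{\left(217 \right)}} = \frac{1}{\left(-81 + \left(-6 + 7 + 2 \cdot 7^{2}\right) 14^{2}\right) + \frac{1}{217}} = \frac{1}{\left(-81 + \left(-6 + 7 + 2 \cdot 49\right) 196\right) + \frac{1}{217}} = \frac{1}{\left(-81 + \left(-6 + 7 + 98\right) 196\right) + \frac{1}{217}} = \frac{1}{\left(-81 + 99 \cdot 196\right) + \frac{1}{217}} = \frac{1}{\left(-81 + 19404\right) + \frac{1}{217}} = \frac{1}{19323 + \frac{1}{217}} = \frac{1}{\frac{4193092}{217}} = \frac{217}{4193092}$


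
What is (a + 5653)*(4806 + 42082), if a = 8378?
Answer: 657885528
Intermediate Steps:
(a + 5653)*(4806 + 42082) = (8378 + 5653)*(4806 + 42082) = 14031*46888 = 657885528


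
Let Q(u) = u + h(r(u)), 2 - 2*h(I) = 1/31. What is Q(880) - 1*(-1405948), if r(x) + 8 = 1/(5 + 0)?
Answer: 87223397/62 ≈ 1.4068e+6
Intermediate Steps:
r(x) = -39/5 (r(x) = -8 + 1/(5 + 0) = -8 + 1/5 = -39/5)
h(I) = 61/62 (h(I) = 1 - 1/2/31 = 1 - 1/2*1/31 = 1 - 1/62 = 61/62)
Q(u) = 61/62 + u (Q(u) = u + 61/62 = 61/62 + u)
Q(880) - 1*(-1405948) = (61/62 + 880) - 1*(-1405948) = 54621/62 + 1405948 = 87223397/62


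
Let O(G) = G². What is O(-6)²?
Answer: 1296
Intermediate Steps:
O(-6)² = ((-6)²)² = 36² = 1296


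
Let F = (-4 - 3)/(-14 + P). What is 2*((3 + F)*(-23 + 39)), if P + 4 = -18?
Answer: 920/9 ≈ 102.22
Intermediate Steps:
P = -22 (P = -4 - 18 = -22)
F = 7/36 (F = (-4 - 3)/(-14 - 22) = -7/(-36) = -7*(-1/36) = 7/36 ≈ 0.19444)
2*((3 + F)*(-23 + 39)) = 2*((3 + 7/36)*(-23 + 39)) = 2*((115/36)*16) = 2*(460/9) = 920/9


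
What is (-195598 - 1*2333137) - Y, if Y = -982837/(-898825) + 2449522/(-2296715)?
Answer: -1044036230968175386/412868971975 ≈ -2.5287e+6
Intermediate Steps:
Y = 11120973761/412868971975 (Y = -982837*(-1/898825) + 2449522*(-1/2296715) = 982837/898825 - 2449522/2296715 = 11120973761/412868971975 ≈ 0.026936)
(-195598 - 1*2333137) - Y = (-195598 - 1*2333137) - 1*11120973761/412868971975 = (-195598 - 2333137) - 11120973761/412868971975 = -2528735 - 11120973761/412868971975 = -1044036230968175386/412868971975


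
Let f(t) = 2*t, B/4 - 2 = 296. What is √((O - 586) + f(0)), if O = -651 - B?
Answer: I*√2429 ≈ 49.285*I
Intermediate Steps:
B = 1192 (B = 8 + 4*296 = 8 + 1184 = 1192)
O = -1843 (O = -651 - 1*1192 = -651 - 1192 = -1843)
√((O - 586) + f(0)) = √((-1843 - 586) + 2*0) = √(-2429 + 0) = √(-2429) = I*√2429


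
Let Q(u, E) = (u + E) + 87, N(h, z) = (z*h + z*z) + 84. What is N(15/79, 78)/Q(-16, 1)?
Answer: 81407/948 ≈ 85.872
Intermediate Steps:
N(h, z) = 84 + z² + h*z (N(h, z) = (h*z + z²) + 84 = (z² + h*z) + 84 = 84 + z² + h*z)
Q(u, E) = 87 + E + u (Q(u, E) = (E + u) + 87 = 87 + E + u)
N(15/79, 78)/Q(-16, 1) = (84 + 78² + (15/79)*78)/(87 + 1 - 16) = (84 + 6084 + (15*(1/79))*78)/72 = (84 + 6084 + (15/79)*78)*(1/72) = (84 + 6084 + 1170/79)*(1/72) = (488442/79)*(1/72) = 81407/948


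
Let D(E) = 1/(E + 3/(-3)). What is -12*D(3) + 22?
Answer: 16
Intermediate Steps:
D(E) = 1/(-1 + E) (D(E) = 1/(E + 3*(-1/3)) = 1/(E - 1) = 1/(-1 + E))
-12*D(3) + 22 = -12/(-1 + 3) + 22 = -12/2 + 22 = -12*1/2 + 22 = -6 + 22 = 16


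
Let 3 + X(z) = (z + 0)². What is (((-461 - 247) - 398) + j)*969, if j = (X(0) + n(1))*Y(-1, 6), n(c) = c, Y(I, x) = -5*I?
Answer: -1081404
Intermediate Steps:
X(z) = -3 + z² (X(z) = -3 + (z + 0)² = -3 + z²)
j = -10 (j = ((-3 + 0²) + 1)*(-5*(-1)) = ((-3 + 0) + 1)*5 = (-3 + 1)*5 = -2*5 = -10)
(((-461 - 247) - 398) + j)*969 = (((-461 - 247) - 398) - 10)*969 = ((-708 - 398) - 10)*969 = (-1106 - 10)*969 = -1116*969 = -1081404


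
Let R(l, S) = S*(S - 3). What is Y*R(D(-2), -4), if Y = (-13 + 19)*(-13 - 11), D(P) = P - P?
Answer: -4032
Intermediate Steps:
D(P) = 0
R(l, S) = S*(-3 + S)
Y = -144 (Y = 6*(-24) = -144)
Y*R(D(-2), -4) = -(-576)*(-3 - 4) = -(-576)*(-7) = -144*28 = -4032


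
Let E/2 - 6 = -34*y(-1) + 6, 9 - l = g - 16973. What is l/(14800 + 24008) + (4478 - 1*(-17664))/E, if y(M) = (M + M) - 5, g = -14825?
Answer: 218797559/4851000 ≈ 45.104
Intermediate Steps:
l = 31807 (l = 9 - (-14825 - 16973) = 9 - 1*(-31798) = 9 + 31798 = 31807)
y(M) = -5 + 2*M (y(M) = 2*M - 5 = -5 + 2*M)
E = 500 (E = 12 + 2*(-34*(-5 + 2*(-1)) + 6) = 12 + 2*(-34*(-5 - 2) + 6) = 12 + 2*(-34*(-7) + 6) = 12 + 2*(238 + 6) = 12 + 2*244 = 12 + 488 = 500)
l/(14800 + 24008) + (4478 - 1*(-17664))/E = 31807/(14800 + 24008) + (4478 - 1*(-17664))/500 = 31807/38808 + (4478 + 17664)*(1/500) = 31807*(1/38808) + 22142*(1/500) = 31807/38808 + 11071/250 = 218797559/4851000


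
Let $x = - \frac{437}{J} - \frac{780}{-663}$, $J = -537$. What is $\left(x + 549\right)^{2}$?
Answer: $\frac{25300799400100}{83338641} \approx 3.0359 \cdot 10^{5}$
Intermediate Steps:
$x = \frac{18169}{9129}$ ($x = - \frac{437}{-537} - \frac{780}{-663} = \left(-437\right) \left(- \frac{1}{537}\right) - - \frac{20}{17} = \frac{437}{537} + \frac{20}{17} = \frac{18169}{9129} \approx 1.9903$)
$\left(x + 549\right)^{2} = \left(\frac{18169}{9129} + 549\right)^{2} = \left(\frac{5029990}{9129}\right)^{2} = \frac{25300799400100}{83338641}$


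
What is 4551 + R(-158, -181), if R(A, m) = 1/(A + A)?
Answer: 1438115/316 ≈ 4551.0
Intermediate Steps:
R(A, m) = 1/(2*A)
4551 + R(-158, -181) = 4551 + (1/2)/(-158) = 4551 + (1/2)*(-1/158) = 4551 - 1/316 = 1438115/316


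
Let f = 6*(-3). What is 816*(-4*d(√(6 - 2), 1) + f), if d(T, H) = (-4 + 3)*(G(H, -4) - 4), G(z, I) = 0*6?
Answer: -27744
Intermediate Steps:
f = -18
G(z, I) = 0
d(T, H) = 4 (d(T, H) = (-4 + 3)*(0 - 4) = -1*(-4) = 4)
816*(-4*d(√(6 - 2), 1) + f) = 816*(-4*4 - 18) = 816*(-16 - 18) = 816*(-34) = -27744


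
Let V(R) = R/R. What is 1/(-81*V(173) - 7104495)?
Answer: -1/7104576 ≈ -1.4075e-7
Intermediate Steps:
V(R) = 1
1/(-81*V(173) - 7104495) = 1/(-81*1 - 7104495) = 1/(-81 - 7104495) = 1/(-7104576) = -1/7104576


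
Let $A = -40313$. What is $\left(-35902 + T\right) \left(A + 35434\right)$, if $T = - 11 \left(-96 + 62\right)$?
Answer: $173341112$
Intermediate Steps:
$T = 374$ ($T = \left(-11\right) \left(-34\right) = 374$)
$\left(-35902 + T\right) \left(A + 35434\right) = \left(-35902 + 374\right) \left(-40313 + 35434\right) = \left(-35528\right) \left(-4879\right) = 173341112$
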